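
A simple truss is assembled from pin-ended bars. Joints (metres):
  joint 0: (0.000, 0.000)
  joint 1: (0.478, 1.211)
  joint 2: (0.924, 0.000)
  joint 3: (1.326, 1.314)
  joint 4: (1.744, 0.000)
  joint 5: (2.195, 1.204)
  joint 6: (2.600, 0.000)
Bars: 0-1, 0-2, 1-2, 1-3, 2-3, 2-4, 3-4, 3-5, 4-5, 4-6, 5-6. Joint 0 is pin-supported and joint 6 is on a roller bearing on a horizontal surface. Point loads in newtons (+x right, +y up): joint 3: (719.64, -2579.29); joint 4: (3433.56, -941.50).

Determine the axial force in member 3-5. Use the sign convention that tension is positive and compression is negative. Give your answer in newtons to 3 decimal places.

N=7 nodes, M=11 members, R=3 reactions → 2N=14, M+R=14
member 0 (0-1): L=1.3019, (cx,cy)=(0.3671,0.9302)
member 1 (0-2): L=0.9240, (cx,cy)=(1.0000,0.0000)
member 2 (1-2): L=1.2905, (cx,cy)=(0.3456,-0.9384)
member 3 (1-3): L=0.8542, (cx,cy)=(0.9927,0.1206)
member 4 (2-3): L=1.3741, (cx,cy)=(0.2926,0.9562)
member 5 (2-4): L=0.8200, (cx,cy)=(1.0000,0.0000)
member 6 (3-4): L=1.3789, (cx,cy)=(0.3031,-0.9529)
member 7 (3-5): L=0.8759, (cx,cy)=(0.9921,-0.1256)
member 8 (4-5): L=1.2857, (cx,cy)=(0.3508,0.9365)
member 9 (4-6): L=0.8560, (cx,cy)=(1.0000,0.0000)
member 10 (5-6): L=1.2703, (cx,cy)=(0.3188,-0.9478)
solve A·x = −loads:
  F[0-1] = -1300.9860 N (compression)
  F[0-2] = +4630.8558 N (tension)
  F[1-2] = +1175.1917 N (tension)
  F[1-3] = -890.2947 N (compression)
  F[2-3] = -1153.2338 N (compression)
  F[2-4] = +5374.3793 N (tension)
  F[3-4] = -1228.4309 N (compression)
  F[3-5] = -1580.9437 N (compression)
  F[4-5] = +2255.4447 N (tension)
  F[4-6] = +777.2576 N (tension)
  F[5-6] = -2437.8861 N (compression)
  Rx@0 = -4153.2000 N
  Ry@0 = +1210.1279 N
  Ry@6 = +2310.6621 N

-1580.944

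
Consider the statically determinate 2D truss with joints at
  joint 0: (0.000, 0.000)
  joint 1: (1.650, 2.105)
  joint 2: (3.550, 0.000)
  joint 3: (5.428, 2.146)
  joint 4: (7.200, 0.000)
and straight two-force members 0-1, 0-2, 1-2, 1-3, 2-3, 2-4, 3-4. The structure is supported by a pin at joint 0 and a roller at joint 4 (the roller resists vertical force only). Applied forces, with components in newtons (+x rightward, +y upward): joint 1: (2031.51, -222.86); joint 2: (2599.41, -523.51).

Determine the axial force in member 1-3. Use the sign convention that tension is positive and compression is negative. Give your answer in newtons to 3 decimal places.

N=5 nodes, M=7 members, R=3 reactions → 2N=10, M+R=10
member 0 (0-1): L=2.6746, (cx,cy)=(0.6169,0.7870)
member 1 (0-2): L=3.5500, (cx,cy)=(1.0000,0.0000)
member 2 (1-2): L=2.8357, (cx,cy)=(0.6700,-0.7423)
member 3 (1-3): L=3.7782, (cx,cy)=(0.9999,0.0109)
member 4 (2-3): L=2.8517, (cx,cy)=(0.6586,0.7525)
member 5 (2-4): L=3.6500, (cx,cy)=(1.0000,0.0000)
member 6 (3-4): L=2.7830, (cx,cy)=(0.6367,-0.7711)
solve A·x = −loads:
  F[0-1] = +199.1739 N (tension)
  F[0-2] = +4508.0470 N (tension)
  F[1-2] = -534.0569 N (compression)
  F[1-3] = -1550.8912 N (compression)
  F[2-3] = +1222.4787 N (tension)
  F[2-4] = +745.7314 N (tension)
  F[3-4] = -1171.2182 N (compression)
  Rx@0 = -4630.9200 N
  Ry@0 = -156.7561 N
  Ry@4 = +903.1261 N

-1550.891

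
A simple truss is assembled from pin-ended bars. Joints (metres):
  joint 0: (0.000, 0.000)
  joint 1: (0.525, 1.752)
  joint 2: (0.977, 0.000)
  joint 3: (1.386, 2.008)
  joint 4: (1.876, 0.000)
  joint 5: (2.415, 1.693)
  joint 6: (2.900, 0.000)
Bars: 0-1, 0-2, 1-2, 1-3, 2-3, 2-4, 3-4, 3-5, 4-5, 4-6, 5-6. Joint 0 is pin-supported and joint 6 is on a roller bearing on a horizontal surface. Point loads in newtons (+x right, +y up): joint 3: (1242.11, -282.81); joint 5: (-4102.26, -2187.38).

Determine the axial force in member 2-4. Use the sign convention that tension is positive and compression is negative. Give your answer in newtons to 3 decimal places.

-1446.345

N=7 nodes, M=11 members, R=3 reactions → 2N=14, M+R=14
member 0 (0-1): L=1.8290, (cx,cy)=(0.2870,0.9579)
member 1 (0-2): L=0.9770, (cx,cy)=(1.0000,0.0000)
member 2 (1-2): L=1.8094, (cx,cy)=(0.2498,-0.9683)
member 3 (1-3): L=0.8983, (cx,cy)=(0.9585,0.2850)
member 4 (2-3): L=2.0492, (cx,cy)=(0.1996,0.9799)
member 5 (2-4): L=0.8990, (cx,cy)=(1.0000,0.0000)
member 6 (3-4): L=2.0669, (cx,cy)=(0.2371,-0.9715)
member 7 (3-5): L=1.0761, (cx,cy)=(0.9562,-0.2927)
member 8 (4-5): L=1.7767, (cx,cy)=(0.3034,0.9529)
member 9 (4-6): L=1.0240, (cx,cy)=(1.0000,0.0000)
member 10 (5-6): L=1.7611, (cx,cy)=(0.2754,-0.9613)
solve A·x = −loads:
  F[0-1] = -2138.2696 N (compression)
  F[0-2] = -2246.3663 N (compression)
  F[1-2] = +1789.6038 N (tension)
  F[1-3] = -1106.7455 N (compression)
  F[2-3] = -1768.4446 N (compression)
  F[2-4] = -1446.3446 N (compression)
  F[3-4] = +2868.4476 N (tension)
  F[3-5] = -3488.7382 N (compression)
  F[4-5] = -2924.4970 N (compression)
  F[4-6] = +120.8650 N (tension)
  F[5-6] = -438.8772 N (compression)
  Rx@0 = +2860.1500 N
  Ry@0 = +2048.2838 N
  Ry@6 = +421.9062 N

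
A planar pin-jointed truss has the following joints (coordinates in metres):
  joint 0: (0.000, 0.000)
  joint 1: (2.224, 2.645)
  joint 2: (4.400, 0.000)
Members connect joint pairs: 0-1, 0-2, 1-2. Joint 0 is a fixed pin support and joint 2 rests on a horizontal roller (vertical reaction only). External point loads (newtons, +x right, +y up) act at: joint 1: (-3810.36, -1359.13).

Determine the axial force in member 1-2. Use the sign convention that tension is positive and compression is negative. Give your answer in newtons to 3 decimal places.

N=3 nodes, M=3 members, R=3 reactions → 2N=6, M+R=6
member 0 (0-1): L=3.4557, (cx,cy)=(0.6436,0.7654)
member 1 (0-2): L=4.4000, (cx,cy)=(1.0000,0.0000)
member 2 (1-2): L=3.4251, (cx,cy)=(0.6353,-0.7723)
solve A·x = −loads:
  F[0-1] = -3870.8276 N (compression)
  F[0-2] = -1319.2298 N (compression)
  F[1-2] = +2076.4865 N (tension)
  Rx@0 = +3810.3600 N
  Ry@0 = +2962.6975 N
  Ry@2 = -1603.5675 N

2076.486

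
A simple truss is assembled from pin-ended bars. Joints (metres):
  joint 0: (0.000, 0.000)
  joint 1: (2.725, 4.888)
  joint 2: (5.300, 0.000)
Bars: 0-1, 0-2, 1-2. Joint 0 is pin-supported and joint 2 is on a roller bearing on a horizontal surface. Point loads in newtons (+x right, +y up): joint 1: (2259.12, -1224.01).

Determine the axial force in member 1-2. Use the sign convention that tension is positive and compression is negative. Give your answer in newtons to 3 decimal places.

-3066.242

N=3 nodes, M=3 members, R=3 reactions → 2N=6, M+R=6
member 0 (0-1): L=5.5963, (cx,cy)=(0.4869,0.8734)
member 1 (0-2): L=5.3000, (cx,cy)=(1.0000,0.0000)
member 2 (1-2): L=5.5248, (cx,cy)=(0.4661,-0.8847)
solve A·x = −loads:
  F[0-1] = +1704.5492 N (tension)
  F[0-2] = +1429.1204 N (tension)
  F[1-2] = -3066.2418 N (compression)
  Rx@0 = -2259.1200 N
  Ry@0 = -1488.8213 N
  Ry@2 = +2712.8313 N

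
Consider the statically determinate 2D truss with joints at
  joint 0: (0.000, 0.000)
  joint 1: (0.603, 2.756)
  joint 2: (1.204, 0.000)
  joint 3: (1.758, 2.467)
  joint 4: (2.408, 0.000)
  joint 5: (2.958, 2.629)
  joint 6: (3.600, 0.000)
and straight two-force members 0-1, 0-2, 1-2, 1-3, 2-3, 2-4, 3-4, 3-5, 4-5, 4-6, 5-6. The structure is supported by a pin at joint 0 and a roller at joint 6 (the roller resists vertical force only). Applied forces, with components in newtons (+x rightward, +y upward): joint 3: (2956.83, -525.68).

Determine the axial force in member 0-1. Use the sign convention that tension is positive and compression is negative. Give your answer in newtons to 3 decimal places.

1798.847

N=7 nodes, M=11 members, R=3 reactions → 2N=14, M+R=14
member 0 (0-1): L=2.8212, (cx,cy)=(0.2137,0.9769)
member 1 (0-2): L=1.2040, (cx,cy)=(1.0000,0.0000)
member 2 (1-2): L=2.8208, (cx,cy)=(0.2131,-0.9770)
member 3 (1-3): L=1.1906, (cx,cy)=(0.9701,-0.2427)
member 4 (2-3): L=2.5284, (cx,cy)=(0.2191,0.9757)
member 5 (2-4): L=1.2040, (cx,cy)=(1.0000,0.0000)
member 6 (3-4): L=2.5512, (cx,cy)=(0.2548,-0.9670)
member 7 (3-5): L=1.2109, (cx,cy)=(0.9910,0.1338)
member 8 (4-5): L=2.6859, (cx,cy)=(0.2048,0.9788)
member 9 (4-6): L=1.1920, (cx,cy)=(1.0000,0.0000)
member 10 (5-6): L=2.7063, (cx,cy)=(0.2372,-0.9715)
solve A·x = −loads:
  F[0-1] = +1798.8469 N (tension)
  F[0-2] = +2572.3460 N (tension)
  F[1-2] = -2006.5252 N (compression)
  F[1-3] = +837.0323 N (tension)
  F[2-3] = +2009.2765 N (tension)
  F[2-4] = +1704.5832 N (tension)
  F[3-4] = -2509.5773 N (compression)
  F[3-5] = -1074.8490 N (compression)
  F[4-5] = +2479.2940 N (tension)
  F[4-6] = +557.4965 N (tension)
  F[5-6] = -2350.0415 N (compression)
  Rx@0 = -2956.8300 N
  Ry@0 = -1757.2770 N
  Ry@6 = +2282.9570 N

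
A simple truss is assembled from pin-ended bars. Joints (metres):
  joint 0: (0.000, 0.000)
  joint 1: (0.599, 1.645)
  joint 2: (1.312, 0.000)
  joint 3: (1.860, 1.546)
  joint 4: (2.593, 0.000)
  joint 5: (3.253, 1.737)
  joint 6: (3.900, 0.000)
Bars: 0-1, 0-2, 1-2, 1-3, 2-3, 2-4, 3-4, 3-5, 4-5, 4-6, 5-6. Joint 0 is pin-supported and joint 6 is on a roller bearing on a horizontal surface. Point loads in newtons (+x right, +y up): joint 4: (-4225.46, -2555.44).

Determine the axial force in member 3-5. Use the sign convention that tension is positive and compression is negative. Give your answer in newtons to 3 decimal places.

N=7 nodes, M=11 members, R=3 reactions → 2N=14, M+R=14
member 0 (0-1): L=1.7507, (cx,cy)=(0.3422,0.9396)
member 1 (0-2): L=1.3120, (cx,cy)=(1.0000,0.0000)
member 2 (1-2): L=1.7929, (cx,cy)=(0.3977,-0.9175)
member 3 (1-3): L=1.2649, (cx,cy)=(0.9969,-0.0783)
member 4 (2-3): L=1.6402, (cx,cy)=(0.3341,0.9425)
member 5 (2-4): L=1.2810, (cx,cy)=(1.0000,0.0000)
member 6 (3-4): L=1.7110, (cx,cy)=(0.4284,-0.9036)
member 7 (3-5): L=1.4060, (cx,cy)=(0.9907,0.1358)
member 8 (4-5): L=1.8582, (cx,cy)=(0.3552,0.9348)
member 9 (4-6): L=1.3070, (cx,cy)=(1.0000,0.0000)
member 10 (5-6): L=1.8536, (cx,cy)=(0.3491,-0.9371)
solve A·x = −loads:
  F[0-1] = -911.4098 N (compression)
  F[0-2] = -3913.6159 N (compression)
  F[1-2] = +993.8879 N (tension)
  F[1-3] = -709.2750 N (compression)
  F[2-3] = -967.5074 N (compression)
  F[2-4] = -3195.1210 N (compression)
  F[3-4] = +743.1235 N (tension)
  F[3-5] = -1361.3216 N (compression)
  F[4-5] = +2015.3805 N (tension)
  F[4-6] = +632.8606 N (tension)
  F[5-6] = -1813.0773 N (compression)
  Rx@0 = +4225.4600 N
  Ry@0 = +856.4000 N
  Ry@6 = +1699.0400 N

-1361.322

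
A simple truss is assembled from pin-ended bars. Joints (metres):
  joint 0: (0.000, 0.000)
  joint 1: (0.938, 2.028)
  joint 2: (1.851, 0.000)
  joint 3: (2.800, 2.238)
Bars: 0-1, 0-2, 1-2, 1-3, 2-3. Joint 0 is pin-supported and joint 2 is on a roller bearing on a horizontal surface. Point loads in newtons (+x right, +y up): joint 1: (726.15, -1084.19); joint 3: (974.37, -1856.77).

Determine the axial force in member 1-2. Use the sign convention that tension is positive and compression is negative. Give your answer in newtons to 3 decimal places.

-3582.131

N=4 nodes, M=5 members, R=3 reactions → 2N=8, M+R=8
member 0 (0-1): L=2.2344, (cx,cy)=(0.4198,0.9076)
member 1 (0-2): L=1.8510, (cx,cy)=(1.0000,0.0000)
member 2 (1-2): L=2.2240, (cx,cy)=(0.4105,-0.9119)
member 3 (1-3): L=1.8738, (cx,cy)=(0.9937,0.1121)
member 4 (2-3): L=2.4309, (cx,cy)=(0.3904,0.9206)
solve A·x = −loads:
  F[0-1] = +2634.2123 N (tension)
  F[0-2] = +594.6884 N (tension)
  F[1-2] = -3582.1308 N (compression)
  F[1-3] = +1861.9272 N (tension)
  F[2-3] = -2243.4596 N (compression)
  Rx@0 = -1700.5200 N
  Ry@0 = -2390.8598 N
  Ry@2 = +5331.8198 N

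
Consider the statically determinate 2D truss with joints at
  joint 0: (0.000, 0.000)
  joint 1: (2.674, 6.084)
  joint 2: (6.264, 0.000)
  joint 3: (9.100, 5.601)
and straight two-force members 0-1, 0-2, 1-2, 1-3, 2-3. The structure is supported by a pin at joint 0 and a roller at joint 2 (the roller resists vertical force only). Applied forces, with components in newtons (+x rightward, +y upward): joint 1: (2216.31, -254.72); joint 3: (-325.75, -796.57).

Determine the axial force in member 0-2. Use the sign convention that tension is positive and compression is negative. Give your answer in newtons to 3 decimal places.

978.125

N=4 nodes, M=5 members, R=3 reactions → 2N=8, M+R=8
member 0 (0-1): L=6.6457, (cx,cy)=(0.4024,0.9155)
member 1 (0-2): L=6.2640, (cx,cy)=(1.0000,0.0000)
member 2 (1-2): L=7.0642, (cx,cy)=(0.5082,-0.8612)
member 3 (1-3): L=6.4441, (cx,cy)=(0.9972,-0.0750)
member 4 (2-3): L=6.2781, (cx,cy)=(0.4517,0.8922)
solve A·x = −loads:
  F[0-1] = +2267.6768 N (tension)
  F[0-2] = +978.1252 N (tension)
  F[1-2] = -2712.7666 N (compression)
  F[1-3] = +74.9502 N (tension)
  F[2-3] = -886.5649 N (compression)
  Rx@0 = -1890.5600 N
  Ry@0 = -2076.0109 N
  Ry@2 = +3127.3009 N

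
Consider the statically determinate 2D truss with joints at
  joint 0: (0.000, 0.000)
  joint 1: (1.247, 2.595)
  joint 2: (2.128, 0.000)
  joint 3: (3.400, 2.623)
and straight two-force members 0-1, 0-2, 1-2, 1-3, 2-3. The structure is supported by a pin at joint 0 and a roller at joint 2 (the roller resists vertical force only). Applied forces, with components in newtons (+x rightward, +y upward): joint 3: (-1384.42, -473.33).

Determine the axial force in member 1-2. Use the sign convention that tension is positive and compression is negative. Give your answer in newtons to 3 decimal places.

1487.362

N=4 nodes, M=5 members, R=3 reactions → 2N=8, M+R=8
member 0 (0-1): L=2.8791, (cx,cy)=(0.4331,0.9013)
member 1 (0-2): L=2.1280, (cx,cy)=(1.0000,0.0000)
member 2 (1-2): L=2.7405, (cx,cy)=(0.3215,-0.9469)
member 3 (1-3): L=2.1532, (cx,cy)=(0.9999,0.0130)
member 4 (2-3): L=2.9152, (cx,cy)=(0.4363,0.8998)
solve A·x = −loads:
  F[0-1] = -1579.3531 N (compression)
  F[0-2] = -700.3608 N (compression)
  F[1-2] = +1487.3621 N (tension)
  F[1-3] = -1162.3109 N (compression)
  F[2-3] = -509.2518 N (compression)
  Rx@0 = +1384.4200 N
  Ry@0 = +1423.5234 N
  Ry@2 = -950.1934 N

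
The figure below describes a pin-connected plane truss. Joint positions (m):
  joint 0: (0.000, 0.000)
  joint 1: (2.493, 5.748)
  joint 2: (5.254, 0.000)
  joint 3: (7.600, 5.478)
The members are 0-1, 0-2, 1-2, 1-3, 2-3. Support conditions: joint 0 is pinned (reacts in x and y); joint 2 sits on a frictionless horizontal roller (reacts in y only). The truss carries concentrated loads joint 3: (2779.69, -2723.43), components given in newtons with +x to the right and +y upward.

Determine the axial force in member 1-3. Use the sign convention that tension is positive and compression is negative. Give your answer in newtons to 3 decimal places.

N=4 nodes, M=5 members, R=3 reactions → 2N=8, M+R=8
member 0 (0-1): L=6.2653, (cx,cy)=(0.3979,0.9174)
member 1 (0-2): L=5.2540, (cx,cy)=(1.0000,0.0000)
member 2 (1-2): L=6.3767, (cx,cy)=(0.4330,-0.9014)
member 3 (1-3): L=5.1141, (cx,cy)=(0.9986,-0.0528)
member 4 (2-3): L=5.9592, (cx,cy)=(0.3937,0.9192)
solve A·x = −loads:
  F[0-1] = +4484.5588 N (tension)
  F[0-2] = +995.2704 N (tension)
  F[1-2] = -4790.5972 N (compression)
  F[1-3] = +3864.0454 N (tension)
  F[2-3] = -2740.7457 N (compression)
  Rx@0 = -2779.6900 N
  Ry@0 = -4114.2574 N
  Ry@2 = +6837.6874 N

3864.045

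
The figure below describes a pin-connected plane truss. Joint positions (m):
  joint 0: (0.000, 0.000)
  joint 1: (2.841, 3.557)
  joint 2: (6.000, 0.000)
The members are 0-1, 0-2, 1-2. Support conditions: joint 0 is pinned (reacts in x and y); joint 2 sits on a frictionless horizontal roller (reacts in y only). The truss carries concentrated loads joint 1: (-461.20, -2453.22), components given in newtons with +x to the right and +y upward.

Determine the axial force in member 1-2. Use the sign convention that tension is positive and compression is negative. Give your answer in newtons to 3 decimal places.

-1187.891

N=3 nodes, M=3 members, R=3 reactions → 2N=6, M+R=6
member 0 (0-1): L=4.5523, (cx,cy)=(0.6241,0.7814)
member 1 (0-2): L=6.0000, (cx,cy)=(1.0000,0.0000)
member 2 (1-2): L=4.7573, (cx,cy)=(0.6640,-0.7477)
solve A·x = −loads:
  F[0-1] = -2002.9591 N (compression)
  F[0-2] = +788.8041 N (tension)
  F[1-2] = -1187.8907 N (compression)
  Rx@0 = +461.2000 N
  Ry@0 = +1565.0351 N
  Ry@2 = +888.1849 N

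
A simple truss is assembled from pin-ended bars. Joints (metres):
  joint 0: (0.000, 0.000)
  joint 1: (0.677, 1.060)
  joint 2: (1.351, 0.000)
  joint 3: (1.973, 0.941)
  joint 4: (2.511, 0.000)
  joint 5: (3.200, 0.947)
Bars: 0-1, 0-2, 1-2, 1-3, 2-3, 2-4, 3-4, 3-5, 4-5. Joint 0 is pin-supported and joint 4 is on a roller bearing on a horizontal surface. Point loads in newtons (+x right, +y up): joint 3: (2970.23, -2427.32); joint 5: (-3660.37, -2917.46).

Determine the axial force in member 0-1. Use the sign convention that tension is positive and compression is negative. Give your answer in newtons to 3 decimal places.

15.522

N=6 nodes, M=9 members, R=3 reactions → 2N=12, M+R=12
member 0 (0-1): L=1.2577, (cx,cy)=(0.5383,0.8428)
member 1 (0-2): L=1.3510, (cx,cy)=(1.0000,0.0000)
member 2 (1-2): L=1.2561, (cx,cy)=(0.5366,-0.8439)
member 3 (1-3): L=1.3015, (cx,cy)=(0.9958,-0.0914)
member 4 (2-3): L=1.1280, (cx,cy)=(0.5514,0.8342)
member 5 (2-4): L=1.1600, (cx,cy)=(1.0000,0.0000)
member 6 (3-4): L=1.0839, (cx,cy)=(0.4963,-0.8681)
member 7 (3-5): L=1.2270, (cx,cy)=(1.0000,0.0049)
member 8 (4-5): L=1.1711, (cx,cy)=(0.5883,0.8086)
solve A·x = −loads:
  F[0-1] = +15.5220 N (tension)
  F[0-2] = -698.4949 N (compression)
  F[1-2] = -17.4288 N (compression)
  F[1-3] = +17.7811 N (tension)
  F[2-3] = +17.6300 N (tension)
  F[2-4] = -717.5682 N (compression)
  F[3-4] = -2819.7956 N (compression)
  F[3-5] = -1543.2496 N (compression)
  F[4-5] = -3598.5934 N (compression)
  Rx@0 = +690.1400 N
  Ry@0 = -13.0816 N
  Ry@4 = +5357.8616 N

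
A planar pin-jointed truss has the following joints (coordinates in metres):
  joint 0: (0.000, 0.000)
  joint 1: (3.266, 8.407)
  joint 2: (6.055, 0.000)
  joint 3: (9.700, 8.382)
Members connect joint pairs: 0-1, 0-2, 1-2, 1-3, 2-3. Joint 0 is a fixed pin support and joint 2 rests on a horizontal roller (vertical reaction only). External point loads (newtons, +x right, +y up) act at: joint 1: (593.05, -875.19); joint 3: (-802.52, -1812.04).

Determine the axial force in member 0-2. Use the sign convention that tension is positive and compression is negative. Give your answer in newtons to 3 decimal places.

-364.930

N=4 nodes, M=5 members, R=3 reactions → 2N=8, M+R=8
member 0 (0-1): L=9.0191, (cx,cy)=(0.3621,0.9321)
member 1 (0-2): L=6.0550, (cx,cy)=(1.0000,0.0000)
member 2 (1-2): L=8.8575, (cx,cy)=(0.3149,-0.9491)
member 3 (1-3): L=6.4340, (cx,cy)=(1.0000,-0.0039)
member 4 (2-3): L=9.1402, (cx,cy)=(0.3988,0.9170)
solve A·x = −loads:
  F[0-1] = +429.3064 N (tension)
  F[0-2] = -364.9304 N (compression)
  F[1-2] = -1343.6499 N (compression)
  F[1-3] = -14.5111 N (compression)
  F[2-3] = -1976.0191 N (compression)
  Rx@0 = +209.4700 N
  Ry@0 = -400.1700 N
  Ry@2 = +3087.4000 N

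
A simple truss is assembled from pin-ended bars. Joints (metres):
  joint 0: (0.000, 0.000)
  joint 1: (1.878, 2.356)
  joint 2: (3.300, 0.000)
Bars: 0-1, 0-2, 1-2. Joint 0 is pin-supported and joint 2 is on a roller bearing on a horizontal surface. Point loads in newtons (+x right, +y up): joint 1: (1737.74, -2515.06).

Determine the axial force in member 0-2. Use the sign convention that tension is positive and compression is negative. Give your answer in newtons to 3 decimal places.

1612.690

N=3 nodes, M=3 members, R=3 reactions → 2N=6, M+R=6
member 0 (0-1): L=3.0129, (cx,cy)=(0.6233,0.7820)
member 1 (0-2): L=3.3000, (cx,cy)=(1.0000,0.0000)
member 2 (1-2): L=2.7519, (cx,cy)=(0.5167,-0.8561)
solve A·x = −loads:
  F[0-1] = +200.6204 N (tension)
  F[0-2] = +1612.6897 N (tension)
  F[1-2] = -3120.9014 N (compression)
  Rx@0 = -1737.7400 N
  Ry@0 = -156.8788 N
  Ry@2 = +2671.9388 N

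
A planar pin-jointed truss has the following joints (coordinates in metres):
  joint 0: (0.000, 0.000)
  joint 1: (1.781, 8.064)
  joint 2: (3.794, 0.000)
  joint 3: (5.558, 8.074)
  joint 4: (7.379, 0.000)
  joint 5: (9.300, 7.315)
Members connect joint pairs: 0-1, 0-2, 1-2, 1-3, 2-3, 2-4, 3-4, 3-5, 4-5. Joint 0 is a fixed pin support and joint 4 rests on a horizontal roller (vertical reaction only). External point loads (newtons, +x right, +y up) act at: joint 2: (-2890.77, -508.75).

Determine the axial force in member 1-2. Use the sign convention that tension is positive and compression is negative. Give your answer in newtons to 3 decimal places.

N=6 nodes, M=9 members, R=3 reactions → 2N=12, M+R=12
member 0 (0-1): L=8.2583, (cx,cy)=(0.2157,0.9765)
member 1 (0-2): L=3.7940, (cx,cy)=(1.0000,0.0000)
member 2 (1-2): L=8.3115, (cx,cy)=(0.2422,-0.9702)
member 3 (1-3): L=3.7770, (cx,cy)=(1.0000,0.0026)
member 4 (2-3): L=8.2645, (cx,cy)=(0.2134,0.9770)
member 5 (2-4): L=3.5850, (cx,cy)=(1.0000,0.0000)
member 6 (3-4): L=8.2768, (cx,cy)=(0.2200,-0.9755)
member 7 (3-5): L=3.8182, (cx,cy)=(0.9800,-0.1988)
member 8 (4-5): L=7.5630, (cx,cy)=(0.2540,0.9672)
solve A·x = −loads:
  F[0-1] = -253.1267 N (compression)
  F[0-2] = -2836.1805 N (compression)
  F[1-2] = +254.4378 N (tension)
  F[1-3] = -116.2137 N (compression)
  F[2-3] = +268.0650 N (tension)
  F[2-4] = +58.9964 N (tension)
  F[3-4] = -268.1503 N (compression)
  F[3-5] = +0.0000 N (tension)
  F[4-5] = -0.0000 N (compression)
  Rx@0 = +2890.7700 N
  Ry@0 = +247.1702 N
  Ry@4 = +261.5798 N

254.438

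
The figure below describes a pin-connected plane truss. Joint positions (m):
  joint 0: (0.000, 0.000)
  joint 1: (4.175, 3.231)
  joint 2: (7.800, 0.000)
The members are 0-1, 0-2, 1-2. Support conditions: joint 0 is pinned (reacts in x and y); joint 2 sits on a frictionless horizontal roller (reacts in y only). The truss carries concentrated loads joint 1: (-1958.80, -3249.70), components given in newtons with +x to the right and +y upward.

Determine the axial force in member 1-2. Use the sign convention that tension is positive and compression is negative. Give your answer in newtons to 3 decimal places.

N=3 nodes, M=3 members, R=3 reactions → 2N=6, M+R=6
member 0 (0-1): L=5.2792, (cx,cy)=(0.7908,0.6120)
member 1 (0-2): L=7.8000, (cx,cy)=(1.0000,0.0000)
member 2 (1-2): L=4.8559, (cx,cy)=(0.7465,-0.6654)
solve A·x = −loads:
  F[0-1] = -3793.4326 N (compression)
  F[0-2] = +1041.1946 N (tension)
  F[1-2] = -1394.7478 N (compression)
  Rx@0 = +1958.8000 N
  Ry@0 = +2321.6725 N
  Ry@2 = +928.0275 N

-1394.748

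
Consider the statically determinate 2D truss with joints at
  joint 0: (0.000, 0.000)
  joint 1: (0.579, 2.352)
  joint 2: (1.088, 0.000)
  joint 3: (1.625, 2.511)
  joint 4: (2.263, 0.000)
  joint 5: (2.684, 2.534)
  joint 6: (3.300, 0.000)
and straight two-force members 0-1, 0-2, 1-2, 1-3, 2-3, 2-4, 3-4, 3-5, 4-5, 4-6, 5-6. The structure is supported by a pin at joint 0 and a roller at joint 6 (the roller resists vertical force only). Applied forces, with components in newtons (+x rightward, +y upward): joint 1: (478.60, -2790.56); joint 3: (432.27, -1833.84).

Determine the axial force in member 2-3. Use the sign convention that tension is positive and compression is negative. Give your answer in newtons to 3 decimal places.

393.487

N=7 nodes, M=11 members, R=3 reactions → 2N=14, M+R=14
member 0 (0-1): L=2.4222, (cx,cy)=(0.2390,0.9710)
member 1 (0-2): L=1.0880, (cx,cy)=(1.0000,0.0000)
member 2 (1-2): L=2.4064, (cx,cy)=(0.2115,-0.9774)
member 3 (1-3): L=1.0580, (cx,cy)=(0.9886,0.1503)
member 4 (2-3): L=2.5678, (cx,cy)=(0.2091,0.9779)
member 5 (2-4): L=1.1750, (cx,cy)=(1.0000,0.0000)
member 6 (3-4): L=2.5908, (cx,cy)=(0.2463,-0.9692)
member 7 (3-5): L=1.0592, (cx,cy)=(0.9998,0.0217)
member 8 (4-5): L=2.5687, (cx,cy)=(0.1639,0.9865)
member 9 (4-6): L=1.0370, (cx,cy)=(1.0000,0.0000)
member 10 (5-6): L=2.6078, (cx,cy)=(0.2362,-0.9717)
solve A·x = −loads:
  F[0-1] = -2638.2073 N (compression)
  F[0-2] = +1541.4992 N (tension)
  F[1-2] = -393.6939 N (compression)
  F[1-3] = -1037.7423 N (compression)
  F[2-3] = +393.4873 N (tension)
  F[2-4] = +1375.9369 N (tension)
  F[3-4] = -2147.1967 N (compression)
  F[3-5] = -847.3735 N (compression)
  F[4-5] = +2109.5986 N (tension)
  F[4-6] = +501.4233 N (tension)
  F[5-6] = -2122.7449 N (compression)
  Rx@0 = -910.8700 N
  Ry@0 = +2561.7268 N
  Ry@6 = +2062.6732 N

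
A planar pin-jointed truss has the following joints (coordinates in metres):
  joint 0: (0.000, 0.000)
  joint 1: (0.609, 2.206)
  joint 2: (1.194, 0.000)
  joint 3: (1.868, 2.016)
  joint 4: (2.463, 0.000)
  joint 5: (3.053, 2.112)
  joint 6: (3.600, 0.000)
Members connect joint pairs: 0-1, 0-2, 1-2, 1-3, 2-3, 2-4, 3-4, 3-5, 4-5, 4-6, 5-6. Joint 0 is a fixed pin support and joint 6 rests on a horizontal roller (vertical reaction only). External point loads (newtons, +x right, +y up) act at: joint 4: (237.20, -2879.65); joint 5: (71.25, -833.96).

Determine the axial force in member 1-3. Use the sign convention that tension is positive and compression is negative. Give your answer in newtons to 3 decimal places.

N=7 nodes, M=11 members, R=3 reactions → 2N=14, M+R=14
member 0 (0-1): L=2.2885, (cx,cy)=(0.2661,0.9639)
member 1 (0-2): L=1.1940, (cx,cy)=(1.0000,0.0000)
member 2 (1-2): L=2.2822, (cx,cy)=(0.2563,-0.9666)
member 3 (1-3): L=1.2733, (cx,cy)=(0.9888,-0.1492)
member 4 (2-3): L=2.1257, (cx,cy)=(0.3171,0.9484)
member 5 (2-4): L=1.2690, (cx,cy)=(1.0000,0.0000)
member 6 (3-4): L=2.1020, (cx,cy)=(0.2831,-0.9591)
member 7 (3-5): L=1.1889, (cx,cy)=(0.9967,0.0807)
member 8 (4-5): L=2.1929, (cx,cy)=(0.2691,0.9631)
member 9 (4-6): L=1.1370, (cx,cy)=(1.0000,0.0000)
member 10 (5-6): L=2.1817, (cx,cy)=(0.2507,-0.9681)
solve A·x = −loads:
  F[0-1] = -1031.6022 N (compression)
  F[0-2] = +582.9707 N (tension)
  F[1-2] = +1116.3118 N (tension)
  F[1-3] = -567.0091 N (compression)
  F[2-3] = -1137.7220 N (compression)
  F[2-4] = +1229.8531 N (tension)
  F[3-4] = +936.5884 N (tension)
  F[3-5] = -1190.4082 N (compression)
  F[4-5] = +2057.2287 N (tension)
  F[4-6] = +704.2638 N (tension)
  F[5-6] = -2808.9256 N (compression)
  Rx@0 = -308.4500 N
  Ry@0 = +994.4050 N
  Ry@6 = +2719.2050 N

-567.009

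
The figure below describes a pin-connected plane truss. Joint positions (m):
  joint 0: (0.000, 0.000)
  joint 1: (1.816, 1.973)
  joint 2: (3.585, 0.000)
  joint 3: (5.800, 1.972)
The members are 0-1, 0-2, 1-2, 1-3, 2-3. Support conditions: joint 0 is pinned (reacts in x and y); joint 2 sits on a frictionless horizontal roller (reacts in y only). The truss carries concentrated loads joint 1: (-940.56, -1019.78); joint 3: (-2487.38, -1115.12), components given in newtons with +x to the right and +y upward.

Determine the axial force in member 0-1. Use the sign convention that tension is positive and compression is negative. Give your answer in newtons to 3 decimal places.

N=4 nodes, M=5 members, R=3 reactions → 2N=8, M+R=8
member 0 (0-1): L=2.6815, (cx,cy)=(0.6772,0.7358)
member 1 (0-2): L=3.5850, (cx,cy)=(1.0000,0.0000)
member 2 (1-2): L=2.6499, (cx,cy)=(0.6676,-0.7446)
member 3 (1-3): L=3.9840, (cx,cy)=(1.0000,-0.0003)
member 4 (2-3): L=2.9656, (cx,cy)=(0.7469,0.6649)
solve A·x = −loads:
  F[0-1] = -2310.6175 N (compression)
  F[0-2] = -1863.1294 N (compression)
  F[1-2] = +914.1417 N (tension)
  F[1-3] = -1234.5012 N (compression)
  F[2-3] = -1677.4651 N (compression)
  Rx@0 = +3427.9400 N
  Ry@0 = +1700.0944 N
  Ry@2 = +434.8056 N

-2310.617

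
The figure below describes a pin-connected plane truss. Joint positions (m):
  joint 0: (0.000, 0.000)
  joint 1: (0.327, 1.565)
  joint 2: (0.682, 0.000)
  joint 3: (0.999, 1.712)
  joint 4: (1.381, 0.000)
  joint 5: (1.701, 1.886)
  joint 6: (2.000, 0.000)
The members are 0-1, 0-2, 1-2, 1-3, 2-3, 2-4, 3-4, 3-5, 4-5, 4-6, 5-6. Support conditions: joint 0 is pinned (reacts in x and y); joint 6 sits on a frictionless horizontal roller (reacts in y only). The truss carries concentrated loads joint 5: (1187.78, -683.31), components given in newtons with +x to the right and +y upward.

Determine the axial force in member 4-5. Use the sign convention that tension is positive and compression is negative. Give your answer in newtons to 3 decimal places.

N=7 nodes, M=11 members, R=3 reactions → 2N=14, M+R=14
member 0 (0-1): L=1.5988, (cx,cy)=(0.2045,0.9789)
member 1 (0-2): L=0.6820, (cx,cy)=(1.0000,0.0000)
member 2 (1-2): L=1.6048, (cx,cy)=(0.2212,-0.9752)
member 3 (1-3): L=0.6879, (cx,cy)=(0.9769,0.2137)
member 4 (2-3): L=1.7411, (cx,cy)=(0.1821,0.9833)
member 5 (2-4): L=0.6990, (cx,cy)=(1.0000,0.0000)
member 6 (3-4): L=1.7541, (cx,cy)=(0.2178,-0.9760)
member 7 (3-5): L=0.7232, (cx,cy)=(0.9706,0.2406)
member 8 (4-5): L=1.9130, (cx,cy)=(0.1673,0.9859)
member 9 (4-6): L=0.6190, (cx,cy)=(1.0000,0.0000)
member 10 (5-6): L=1.9096, (cx,cy)=(0.1566,-0.9877)
solve A·x = −loads:
  F[0-1] = +1039.9047 N (tension)
  F[0-2] = +975.0897 N (tension)
  F[1-2] = -948.9846 N (compression)
  F[1-3] = +432.6154 N (tension)
  F[2-3] = +941.2046 N (tension)
  F[2-4] = +593.7942 N (tension)
  F[3-4] = -845.3529 N (compression)
  F[3-5] = +801.6280 N (tension)
  F[4-5] = +836.8554 N (tension)
  F[4-6] = +269.7075 N (tension)
  F[5-6] = -1722.4783 N (compression)
  Rx@0 = -1187.7800 N
  Ry@0 = -1017.9217 N
  Ry@6 = +1701.2317 N

836.855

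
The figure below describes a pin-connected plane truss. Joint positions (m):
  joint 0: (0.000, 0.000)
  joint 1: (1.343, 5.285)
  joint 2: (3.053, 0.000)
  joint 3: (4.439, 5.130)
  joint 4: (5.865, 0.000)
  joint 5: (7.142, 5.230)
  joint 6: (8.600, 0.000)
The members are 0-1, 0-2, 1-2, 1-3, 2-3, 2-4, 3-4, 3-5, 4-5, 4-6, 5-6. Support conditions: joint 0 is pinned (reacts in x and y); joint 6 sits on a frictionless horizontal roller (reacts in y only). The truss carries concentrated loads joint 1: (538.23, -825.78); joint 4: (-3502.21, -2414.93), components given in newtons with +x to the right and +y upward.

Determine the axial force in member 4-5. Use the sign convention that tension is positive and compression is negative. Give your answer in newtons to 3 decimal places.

2210.868

N=7 nodes, M=11 members, R=3 reactions → 2N=14, M+R=14
member 0 (0-1): L=5.4530, (cx,cy)=(0.2463,0.9692)
member 1 (0-2): L=3.0530, (cx,cy)=(1.0000,0.0000)
member 2 (1-2): L=5.5548, (cx,cy)=(0.3078,-0.9514)
member 3 (1-3): L=3.0999, (cx,cy)=(0.9987,-0.0500)
member 4 (2-3): L=5.3139, (cx,cy)=(0.2608,0.9654)
member 5 (2-4): L=2.8120, (cx,cy)=(1.0000,0.0000)
member 6 (3-4): L=5.3245, (cx,cy)=(0.2678,-0.9635)
member 7 (3-5): L=2.7048, (cx,cy)=(0.9993,0.0370)
member 8 (4-5): L=5.3836, (cx,cy)=(0.2372,0.9715)
member 9 (4-6): L=2.7350, (cx,cy)=(1.0000,0.0000)
member 10 (5-6): L=5.4294, (cx,cy)=(0.2685,-0.9633)
solve A·x = −loads:
  F[0-1] = -1170.1099 N (compression)
  F[0-2] = -2675.7962 N (compression)
  F[1-2] = +373.5593 N (tension)
  F[1-3] = -942.5910 N (compression)
  F[2-3] = -368.1615 N (compression)
  F[2-4] = -2464.7728 N (compression)
  F[3-4] = +277.2878 N (tension)
  F[3-5] = -1112.4604 N (compression)
  F[4-5] = +2210.8680 N (tension)
  F[4-6] = +587.2822 N (tension)
  F[5-6] = -2186.9720 N (compression)
  Rx@0 = +2963.9800 N
  Ry@0 = +1134.0667 N
  Ry@6 = +2106.6433 N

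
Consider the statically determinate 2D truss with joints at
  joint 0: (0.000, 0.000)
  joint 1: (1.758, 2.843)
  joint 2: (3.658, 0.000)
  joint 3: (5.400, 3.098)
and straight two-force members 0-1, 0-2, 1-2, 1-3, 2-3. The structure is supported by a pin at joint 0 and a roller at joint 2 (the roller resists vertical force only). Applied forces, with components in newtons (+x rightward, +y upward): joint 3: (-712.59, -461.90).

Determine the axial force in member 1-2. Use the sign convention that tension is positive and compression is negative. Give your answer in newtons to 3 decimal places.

N=4 nodes, M=5 members, R=3 reactions → 2N=8, M+R=8
member 0 (0-1): L=3.3426, (cx,cy)=(0.5259,0.8505)
member 1 (0-2): L=3.6580, (cx,cy)=(1.0000,0.0000)
member 2 (1-2): L=3.4195, (cx,cy)=(0.5556,-0.8314)
member 3 (1-3): L=3.6509, (cx,cy)=(0.9976,0.0698)
member 4 (2-3): L=3.5542, (cx,cy)=(0.4901,0.8717)
solve A·x = −loads:
  F[0-1] = -450.9393 N (compression)
  F[0-2] = -475.4265 N (compression)
  F[1-2] = +421.6021 N (tension)
  F[1-3] = -472.5786 N (compression)
  F[2-3] = -492.0463 N (compression)
  Rx@0 = +712.5900 N
  Ry@0 = +383.5358 N
  Ry@2 = +78.3642 N

421.602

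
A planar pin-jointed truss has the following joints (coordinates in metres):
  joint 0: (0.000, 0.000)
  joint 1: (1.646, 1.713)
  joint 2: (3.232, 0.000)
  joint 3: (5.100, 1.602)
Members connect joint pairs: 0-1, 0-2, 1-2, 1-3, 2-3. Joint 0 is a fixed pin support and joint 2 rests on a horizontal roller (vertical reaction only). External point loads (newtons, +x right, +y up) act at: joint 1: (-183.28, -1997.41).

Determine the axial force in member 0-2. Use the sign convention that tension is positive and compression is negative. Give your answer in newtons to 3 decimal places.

N=4 nodes, M=5 members, R=3 reactions → 2N=8, M+R=8
member 0 (0-1): L=2.3756, (cx,cy)=(0.6929,0.7211)
member 1 (0-2): L=3.2320, (cx,cy)=(1.0000,0.0000)
member 2 (1-2): L=2.3345, (cx,cy)=(0.6794,-0.7338)
member 3 (1-3): L=3.4558, (cx,cy)=(0.9995,-0.0321)
member 4 (2-3): L=2.4609, (cx,cy)=(0.7591,0.6510)
solve A·x = −loads:
  F[0-1] = -1494.0421 N (compression)
  F[0-2] = +851.8891 N (tension)
  F[1-2] = -1253.9169 N (compression)
  F[1-3] = +0.0000 N (tension)
  F[2-3] = -0.0000 N (compression)
  Rx@0 = +183.2800 N
  Ry@0 = +1077.3054 N
  Ry@2 = +920.1046 N

851.889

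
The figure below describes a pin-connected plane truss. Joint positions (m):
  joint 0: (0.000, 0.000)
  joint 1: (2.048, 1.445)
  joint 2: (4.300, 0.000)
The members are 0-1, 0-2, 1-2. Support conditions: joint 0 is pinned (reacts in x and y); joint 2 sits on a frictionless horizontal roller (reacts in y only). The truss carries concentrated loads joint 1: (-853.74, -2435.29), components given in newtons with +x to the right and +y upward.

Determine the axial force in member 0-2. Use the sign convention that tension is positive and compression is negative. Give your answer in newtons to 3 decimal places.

1360.522

N=3 nodes, M=3 members, R=3 reactions → 2N=6, M+R=6
member 0 (0-1): L=2.5065, (cx,cy)=(0.8171,0.5765)
member 1 (0-2): L=4.3000, (cx,cy)=(1.0000,0.0000)
member 2 (1-2): L=2.6757, (cx,cy)=(0.8416,-0.5400)
solve A·x = −loads:
  F[0-1] = -2709.9379 N (compression)
  F[0-2] = +1360.5217 N (tension)
  F[1-2] = -1616.5135 N (compression)
  Rx@0 = +853.7400 N
  Ry@0 = +1562.3087 N
  Ry@2 = +872.9813 N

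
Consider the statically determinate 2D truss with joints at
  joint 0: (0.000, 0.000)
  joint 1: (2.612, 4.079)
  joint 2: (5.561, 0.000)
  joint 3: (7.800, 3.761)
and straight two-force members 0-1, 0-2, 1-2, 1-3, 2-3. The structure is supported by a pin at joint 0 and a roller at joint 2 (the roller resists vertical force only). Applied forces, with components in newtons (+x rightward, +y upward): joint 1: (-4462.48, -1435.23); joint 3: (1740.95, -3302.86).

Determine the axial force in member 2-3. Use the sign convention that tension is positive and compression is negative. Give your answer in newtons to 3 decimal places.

N=4 nodes, M=5 members, R=3 reactions → 2N=8, M+R=8
member 0 (0-1): L=4.8436, (cx,cy)=(0.5393,0.8421)
member 1 (0-2): L=5.5610, (cx,cy)=(1.0000,0.0000)
member 2 (1-2): L=5.0334, (cx,cy)=(0.5859,-0.8104)
member 3 (1-3): L=5.1977, (cx,cy)=(0.9981,-0.0612)
member 4 (2-3): L=4.3770, (cx,cy)=(0.5115,0.8593)
solve A·x = −loads:
  F[0-1] = -1813.3492 N (compression)
  F[0-2] = -1743.6550 N (compression)
  F[1-2] = -157.1800 N (compression)
  F[1-3] = +3583.4078 N (tension)
  F[2-3] = -3588.6914 N (compression)
  Rx@0 = +2721.5300 N
  Ry@0 = +1527.0873 N
  Ry@2 = +3211.0027 N

-3588.691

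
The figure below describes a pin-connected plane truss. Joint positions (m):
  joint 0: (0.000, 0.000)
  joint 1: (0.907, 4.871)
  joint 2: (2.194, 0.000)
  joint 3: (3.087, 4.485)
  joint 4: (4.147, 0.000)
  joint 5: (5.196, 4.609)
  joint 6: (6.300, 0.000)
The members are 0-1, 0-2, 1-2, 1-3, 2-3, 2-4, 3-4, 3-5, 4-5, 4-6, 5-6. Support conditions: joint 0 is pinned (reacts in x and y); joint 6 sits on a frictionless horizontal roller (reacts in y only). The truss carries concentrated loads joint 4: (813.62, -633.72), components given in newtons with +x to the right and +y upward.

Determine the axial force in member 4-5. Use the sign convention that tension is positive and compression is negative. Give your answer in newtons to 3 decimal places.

439.726

N=7 nodes, M=11 members, R=3 reactions → 2N=14, M+R=14
member 0 (0-1): L=4.9547, (cx,cy)=(0.1831,0.9831)
member 1 (0-2): L=2.1940, (cx,cy)=(1.0000,0.0000)
member 2 (1-2): L=5.0382, (cx,cy)=(0.2555,-0.9668)
member 3 (1-3): L=2.2139, (cx,cy)=(0.9847,-0.1744)
member 4 (2-3): L=4.5730, (cx,cy)=(0.1953,0.9807)
member 5 (2-4): L=1.9530, (cx,cy)=(1.0000,0.0000)
member 6 (3-4): L=4.6086, (cx,cy)=(0.2300,-0.9732)
member 7 (3-5): L=2.1126, (cx,cy)=(0.9983,0.0587)
member 8 (4-5): L=4.7269, (cx,cy)=(0.2219,0.9751)
member 9 (4-6): L=2.1530, (cx,cy)=(1.0000,0.0000)
member 10 (5-6): L=4.7394, (cx,cy)=(0.2329,-0.9725)
solve A·x = −loads:
  F[0-1] = -220.2938 N (compression)
  F[0-2] = +853.9465 N (tension)
  F[1-2] = +242.7451 N (tension)
  F[1-3] = -103.9277 N (compression)
  F[2-3] = -239.2982 N (compression)
  F[2-4] = +962.6848 N (tension)
  F[3-4] = +210.6054 N (tension)
  F[3-5] = -197.8465 N (compression)
  F[4-5] = +439.7261 N (tension)
  F[4-6] = +99.9202 N (tension)
  F[5-6] = -428.9488 N (compression)
  Rx@0 = -813.6200 N
  Ry@0 = +216.5713 N
  Ry@6 = +417.1487 N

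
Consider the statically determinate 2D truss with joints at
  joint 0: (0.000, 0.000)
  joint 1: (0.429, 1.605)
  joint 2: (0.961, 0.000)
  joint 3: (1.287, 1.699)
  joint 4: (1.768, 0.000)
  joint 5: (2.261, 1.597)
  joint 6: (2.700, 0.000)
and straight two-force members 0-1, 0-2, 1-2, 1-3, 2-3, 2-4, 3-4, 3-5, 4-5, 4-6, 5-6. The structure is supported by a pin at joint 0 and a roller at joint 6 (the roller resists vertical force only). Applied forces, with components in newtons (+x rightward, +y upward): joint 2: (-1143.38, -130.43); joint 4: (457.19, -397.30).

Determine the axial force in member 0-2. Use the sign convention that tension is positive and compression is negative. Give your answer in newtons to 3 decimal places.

-627.079

N=7 nodes, M=11 members, R=3 reactions → 2N=14, M+R=14
member 0 (0-1): L=1.6613, (cx,cy)=(0.2582,0.9661)
member 1 (0-2): L=0.9610, (cx,cy)=(1.0000,0.0000)
member 2 (1-2): L=1.6909, (cx,cy)=(0.3146,-0.9492)
member 3 (1-3): L=0.8631, (cx,cy)=(0.9941,0.1089)
member 4 (2-3): L=1.7300, (cx,cy)=(0.1884,0.9821)
member 5 (2-4): L=0.8070, (cx,cy)=(1.0000,0.0000)
member 6 (3-4): L=1.7658, (cx,cy)=(0.2724,-0.9622)
member 7 (3-5): L=0.9793, (cx,cy)=(0.9946,-0.1042)
member 8 (4-5): L=1.6714, (cx,cy)=(0.2950,0.9555)
member 9 (4-6): L=0.9320, (cx,cy)=(1.0000,0.0000)
member 10 (5-6): L=1.6562, (cx,cy)=(0.2651,-0.9642)
solve A·x = −loads:
  F[0-1] = -228.9122 N (compression)
  F[0-2] = -627.0792 N (compression)
  F[1-2] = +218.2333 N (tension)
  F[1-3] = -128.5381 N (compression)
  F[2-3] = -78.1197 N (compression)
  F[2-4] = +599.6845 N (tension)
  F[3-4] = +113.1476 N (tension)
  F[3-5] = -174.2639 N (compression)
  F[4-5] = +301.8620 N (tension)
  F[4-6] = +84.2763 N (tension)
  F[5-6] = -317.9538 N (compression)
  Rx@0 = +686.1900 N
  Ry@0 = +221.1487 N
  Ry@6 = +306.5813 N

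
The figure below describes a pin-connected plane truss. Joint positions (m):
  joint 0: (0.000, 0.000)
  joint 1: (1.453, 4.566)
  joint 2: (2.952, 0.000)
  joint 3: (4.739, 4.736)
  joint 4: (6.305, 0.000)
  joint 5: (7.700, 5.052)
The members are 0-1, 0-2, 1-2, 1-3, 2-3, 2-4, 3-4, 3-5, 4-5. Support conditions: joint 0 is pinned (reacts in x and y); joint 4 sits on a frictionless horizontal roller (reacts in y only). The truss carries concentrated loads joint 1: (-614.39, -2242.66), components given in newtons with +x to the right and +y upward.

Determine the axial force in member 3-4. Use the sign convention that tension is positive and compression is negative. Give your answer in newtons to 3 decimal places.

N=6 nodes, M=9 members, R=3 reactions → 2N=12, M+R=12
member 0 (0-1): L=4.7916, (cx,cy)=(0.3032,0.9529)
member 1 (0-2): L=2.9520, (cx,cy)=(1.0000,0.0000)
member 2 (1-2): L=4.8058, (cx,cy)=(0.3119,-0.9501)
member 3 (1-3): L=3.2904, (cx,cy)=(0.9987,0.0517)
member 4 (2-3): L=5.0619, (cx,cy)=(0.3530,0.9356)
member 5 (2-4): L=3.3530, (cx,cy)=(1.0000,0.0000)
member 6 (3-4): L=4.9882, (cx,cy)=(0.3139,-0.9494)
member 7 (3-5): L=2.9778, (cx,cy)=(0.9944,0.1061)
member 8 (4-5): L=5.2411, (cx,cy)=(0.2662,0.9639)
solve A·x = −loads:
  F[0-1] = -2278.0292 N (compression)
  F[0-2] = +76.3953 N (tension)
  F[1-2] = -78.4939 N (compression)
  F[1-3] = -51.9811 N (compression)
  F[2-3] = +79.7101 N (tension)
  F[2-4] = +23.7718 N (tension)
  F[3-4] = -75.7204 N (compression)
  F[3-5] = +0.0000 N (tension)
  F[4-5] = +0.0000 N (tension)
  Rx@0 = +614.3900 N
  Ry@0 = +2170.7678 N
  Ry@4 = +71.8922 N

-75.720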